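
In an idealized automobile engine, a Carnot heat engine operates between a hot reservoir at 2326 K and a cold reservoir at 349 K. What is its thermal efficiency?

η ≈ 0.8500

Carnot efficiency: η = 1 − T_C/T_H = 1 − 349.00/2326.00 = 0.8500.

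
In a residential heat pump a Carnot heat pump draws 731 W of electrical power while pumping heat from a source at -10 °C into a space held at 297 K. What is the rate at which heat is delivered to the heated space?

Q̇_H ≈ 6410 W

T_C = -10 °C → -10 + 273.15 = 263.15 K.
For a reversible heat pump, COP_HP = T_H/(T_H − T_C) = 297.00/33.85 = 8.7740.
Q_H = COP_HP · W = 8.7740 × 731 = 6410 W.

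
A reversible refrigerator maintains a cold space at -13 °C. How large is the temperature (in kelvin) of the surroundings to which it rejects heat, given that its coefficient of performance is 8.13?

T_C = -13 °C → -13 + 273.15 = 260.15 K.
COP_R = T_C/(T_H − T_C) ⇒ T_H = T_C·(1 + 1/COP_R) = 260.15 × (1 + 1/8.13) = 292 K.

T_H ≈ 292 K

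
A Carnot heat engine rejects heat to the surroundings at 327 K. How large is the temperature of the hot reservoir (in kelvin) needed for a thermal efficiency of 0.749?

From η = 1 − T_C/T_H, solving for T_H gives T_H = T_C/(1 − η) = 327.00/(1 − 0.749) = 1303 K.

T_H ≈ 1303 K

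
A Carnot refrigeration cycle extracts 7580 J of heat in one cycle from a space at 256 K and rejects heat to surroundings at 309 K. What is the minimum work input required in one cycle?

W_in ≈ 1569 J

COP_R = T_C/(T_H − T_C) = 256.00/53.00 = 4.8302.
W = Q_C/COP_R = 7580/4.8302 = 1569 J.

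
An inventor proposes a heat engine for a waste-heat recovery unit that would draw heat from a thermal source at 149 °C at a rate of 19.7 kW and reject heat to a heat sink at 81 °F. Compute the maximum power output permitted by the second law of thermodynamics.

Ẇ_max ≈ 5.683 kW

T_H = 149 °C → 149 + 273.15 = 422.15 K.
T_C = 81 °F → (81 − 32) × 5/9 = 27.22 °C = 300.37 K.
The second-law ceiling is the Carnot efficiency, η_max = 1 − T_C/T_H = 1 − 300.37/422.15 = 0.2885.
W_max = η_max · Q_H = 0.2885 × 19.7 = 5.683 kW.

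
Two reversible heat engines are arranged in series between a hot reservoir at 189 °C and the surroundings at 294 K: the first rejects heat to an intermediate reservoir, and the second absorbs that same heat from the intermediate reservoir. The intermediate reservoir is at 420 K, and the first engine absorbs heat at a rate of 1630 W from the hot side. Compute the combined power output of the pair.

Ẇ_total ≈ 593 W

T_H = 189 °C → 189 + 273.15 = 462.15 K.
Two reversible stages in series are equivalent to a single Carnot engine between T_H and T_C, so η_total = 1 − T_C/T_H = 1 − 294.00/462.15 = 0.3638.
W_total = η_total · Q_H = 0.3638 × 1630 = 593 W.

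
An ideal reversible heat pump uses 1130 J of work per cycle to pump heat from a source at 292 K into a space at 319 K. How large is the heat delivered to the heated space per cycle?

COP_HP = T_H/(T_H − T_C) = 319.00/27.00 = 11.8148.
Q_H = COP_HP · W = 11.8148 × 1130 = 13350 J.

Q_H ≈ 13350 J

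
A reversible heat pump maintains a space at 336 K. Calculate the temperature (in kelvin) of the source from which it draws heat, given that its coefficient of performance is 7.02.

COP_HP = T_H/(T_H − T_C) ⇒ T_C = T_H·(COP_HP − 1)/COP_HP = 336.00 × (7.02 − 1)/7.02 = 288 K.

T_C ≈ 288 K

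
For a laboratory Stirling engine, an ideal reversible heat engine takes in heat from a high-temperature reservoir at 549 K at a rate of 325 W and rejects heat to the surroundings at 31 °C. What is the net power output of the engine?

Ẇ ≈ 145 W

T_C = 31 °C → 31 + 273.15 = 304.15 K.
η_rev = 1 − T_C/T_H = 1 − 304.15/549.00 = 0.4460.
W = η·Q_H = 0.4460 × 325 = 145 W.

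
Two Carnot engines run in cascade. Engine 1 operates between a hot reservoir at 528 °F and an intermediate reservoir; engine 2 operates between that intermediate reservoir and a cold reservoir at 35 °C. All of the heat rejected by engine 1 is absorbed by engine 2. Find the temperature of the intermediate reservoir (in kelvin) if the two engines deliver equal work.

T_m ≈ 428 K

T_H = 528 °F → (528 − 32) × 5/9 = 275.56 °C = 548.71 K.
T_C = 35 °C → 35 + 273.15 = 308.15 K.
For reversible stages Q_m = Q_H·(T_m/T_H). Setting W₁ = Q_H(1 − T_m/T_H) equal to W₂ = Q_m(1 − T_C/T_m) = Q_H·(T_m − T_C)/T_H gives T_H − T_m = T_m − T_C, so T_m = (T_H + T_C)/2 = (548.71 + 308.15)/2 = 428 K.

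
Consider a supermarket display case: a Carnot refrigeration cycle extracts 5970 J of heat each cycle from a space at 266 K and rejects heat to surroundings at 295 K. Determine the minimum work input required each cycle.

The reversible coefficient of performance is COP_R = T_C/(T_H − T_C) = 266.00/29.00 = 9.1724.
W = Q_C/COP_R = 5970/9.1724 = 651 J.

W_in ≈ 651 J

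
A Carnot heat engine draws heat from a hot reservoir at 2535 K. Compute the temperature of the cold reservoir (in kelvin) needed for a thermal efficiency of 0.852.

T_C ≈ 375.2 K

From η = 1 − T_C/T_H, T_C = T_H·(1 − η) = 2535.00 × (1 − 0.852) = 375.2 K.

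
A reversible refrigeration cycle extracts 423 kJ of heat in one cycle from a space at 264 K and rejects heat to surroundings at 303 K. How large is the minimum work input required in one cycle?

W_in ≈ 62.49 kJ

The reversible coefficient of performance is COP_R = T_C/(T_H − T_C) = 264.00/39.00 = 6.7692.
W = Q_C/COP_R = 423/6.7692 = 62.49 kJ.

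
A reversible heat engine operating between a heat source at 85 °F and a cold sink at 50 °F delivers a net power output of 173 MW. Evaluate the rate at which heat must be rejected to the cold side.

Q̇_C ≈ 2519 MW

T_H = 85 °F → (85 − 32) × 5/9 = 29.44 °C = 302.59 K.
T_C = 50 °F → (50 − 32) × 5/9 = 10.00 °C = 283.15 K.
Since the cycle is reversible, η = 1 − T_C/T_H = 1 − 283.15/302.59 = 0.0643.
Since Q_C/Q_H = T_C/T_H and Q_H = W/η, Q_C = W·T_C/(T_H − T_C) = 173 × 283.15/19.44 = 2519 MW.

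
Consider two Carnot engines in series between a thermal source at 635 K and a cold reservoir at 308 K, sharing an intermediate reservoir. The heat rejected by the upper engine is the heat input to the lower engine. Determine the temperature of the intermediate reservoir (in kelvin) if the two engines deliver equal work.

T_m ≈ 471.5 K

For reversible stages Q_m = Q_H·(T_m/T_H). Setting W₁ = Q_H(1 − T_m/T_H) equal to W₂ = Q_m(1 − T_C/T_m) = Q_H·(T_m − T_C)/T_H gives T_H − T_m = T_m − T_C, so T_m = (T_H + T_C)/2 = (635.00 + 308.00)/2 = 471.5 K.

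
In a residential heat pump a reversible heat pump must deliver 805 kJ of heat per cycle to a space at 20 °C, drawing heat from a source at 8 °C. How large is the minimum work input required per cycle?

W_in ≈ 32.95 kJ

T_H = 20 °C → 20 + 273.15 = 293.15 K.
T_C = 8 °C → 8 + 273.15 = 281.15 K.
The Carnot heat-pump COP is COP_HP = T_H/(T_H − T_C) = 293.15/12.00 = 24.4292.
W = Q_H/COP_HP = 805/24.4292 = 32.95 kJ.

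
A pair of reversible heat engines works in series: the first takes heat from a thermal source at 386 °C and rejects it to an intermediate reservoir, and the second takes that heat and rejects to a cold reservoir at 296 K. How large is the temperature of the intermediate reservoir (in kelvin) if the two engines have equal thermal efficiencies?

T_H = 386 °C → 386 + 273.15 = 659.15 K.
Equal efficiencies require 1 − T_m/T_H = 1 − T_C/T_m, i.e. T_m/T_H = T_C/T_m, so T_m = √(T_H·T_C) = √(659.15 × 296.00) = 442 K.

T_m ≈ 442 K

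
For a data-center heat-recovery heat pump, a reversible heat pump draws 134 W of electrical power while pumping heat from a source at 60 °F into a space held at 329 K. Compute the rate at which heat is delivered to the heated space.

Q̇_H ≈ 1090 W

T_C = 60 °F → (60 − 32) × 5/9 = 15.56 °C = 288.71 K.
Reversible heating COP: COP_HP = T_H/(T_H − T_C) = 329.00/40.29 = 8.1649.
Q_H = COP_HP · W = 8.1649 × 134 = 1090 W.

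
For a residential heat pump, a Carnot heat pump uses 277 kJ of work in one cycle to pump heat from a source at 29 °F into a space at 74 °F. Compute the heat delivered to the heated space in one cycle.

T_H = 74 °F → (74 − 32) × 5/9 = 23.33 °C = 296.48 K.
T_C = 29 °F → (29 − 32) × 5/9 = -1.67 °C = 271.48 K.
For a reversible heat pump, COP_HP = T_H/(T_H − T_C) = 296.48/25.00 = 11.8593.
Q_H = COP_HP · W = 11.8593 × 277 = 3290 kJ.

Q_H ≈ 3290 kJ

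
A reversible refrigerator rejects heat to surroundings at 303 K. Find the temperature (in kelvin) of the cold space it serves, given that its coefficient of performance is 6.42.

COP_R = T_C/(T_H − T_C) ⇒ T_C = T_H·COP_R/(1 + COP_R) = 303.00 × 6.42/(1 + 6.42) = 262 K.

T_C ≈ 262 K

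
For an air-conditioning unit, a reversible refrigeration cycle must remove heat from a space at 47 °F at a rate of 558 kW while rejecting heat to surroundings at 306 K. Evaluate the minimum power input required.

T_C = 47 °F → (47 − 32) × 5/9 = 8.33 °C = 281.48 K.
COP_R = T_C/(T_H − T_C) = 281.48/24.52 = 11.4813.
W = Q_C/COP_R = 558/11.4813 = 48.6 kW.

Ẇ_in ≈ 48.6 kW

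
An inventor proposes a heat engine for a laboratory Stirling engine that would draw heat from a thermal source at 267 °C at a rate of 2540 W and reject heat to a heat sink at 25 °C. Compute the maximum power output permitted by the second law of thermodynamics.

T_H = 267 °C → 267 + 273.15 = 540.15 K.
T_C = 25 °C → 25 + 273.15 = 298.15 K.
No engine can exceed the Carnot limit: η_max = 1 − T_C/T_H = 1 − 298.15/540.15 = 0.4480.
W_max = η_max · Q_H = 0.4480 × 2540 = 1138 W.

Ẇ_max ≈ 1138 W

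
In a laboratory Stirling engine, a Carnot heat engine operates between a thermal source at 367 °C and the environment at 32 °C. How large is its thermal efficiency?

η ≈ 0.523

T_H = 367 °C → 367 + 273.15 = 640.15 K.
T_C = 32 °C → 32 + 273.15 = 305.15 K.
Since the cycle is reversible, η = 1 − T_C/T_H = 1 − 305.15/640.15 = 0.523.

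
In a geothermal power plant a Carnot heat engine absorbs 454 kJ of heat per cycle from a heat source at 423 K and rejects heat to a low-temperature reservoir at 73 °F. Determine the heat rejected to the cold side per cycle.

Q_C ≈ 318 kJ

T_C = 73 °F → (73 − 32) × 5/9 = 22.78 °C = 295.93 K.
For a reversible engine, η = 1 − T_C/T_H = 1 − 295.93/423.00 = 0.3004.
For a reversible cycle Q_C/Q_H = T_C/T_H, so Q_C = 454 × 295.93/423.00 = 318 kJ.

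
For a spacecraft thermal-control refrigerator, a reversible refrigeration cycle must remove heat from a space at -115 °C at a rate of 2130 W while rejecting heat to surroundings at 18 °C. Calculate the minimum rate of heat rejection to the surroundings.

Q̇_H ≈ 3920 W

T_H = 18 °C → 18 + 273.15 = 291.15 K.
T_C = -115 °C → -115 + 273.15 = 158.15 K.
For a reversible cycle Q_H/Q_C = T_H/T_C, so Q_H = Q_C·T_H/T_C = 2130 × 291.15/158.15 = 3920 W.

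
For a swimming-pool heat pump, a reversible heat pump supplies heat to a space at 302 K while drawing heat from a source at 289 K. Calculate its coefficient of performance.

COP_HP ≈ 23.2

Reversible heating COP: COP_HP = T_H/(T_H − T_C) = 302.00/(302.00 − 289.00) = 23.2.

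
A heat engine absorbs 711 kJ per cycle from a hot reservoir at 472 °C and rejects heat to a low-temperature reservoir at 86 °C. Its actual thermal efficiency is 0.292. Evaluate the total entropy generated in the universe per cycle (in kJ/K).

T_H = 472 °C → 472 + 273.15 = 745.15 K.
T_C = 86 °C → 86 + 273.15 = 359.15 K.
W = η·Q_H = 0.292 × 711 = 207.6 kJ, so Q_C = Q_H − W = 503.4 kJ.
Entropy balance on the reservoirs: −Q_H/T_H = -0.9542 kJ/K, +Q_C/T_C = 1.402 kJ/K.
ΔS_univ = −Q_H/T_H + Q_C/T_C = 0.4474 kJ/K (> 0, since η = 0.292 < η_Carnot = 0.518).

ΔS_univ ≈ 0.4474 kJ/K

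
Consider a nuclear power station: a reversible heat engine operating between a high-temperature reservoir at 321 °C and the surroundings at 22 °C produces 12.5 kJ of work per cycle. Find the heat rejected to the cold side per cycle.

T_H = 321 °C → 321 + 273.15 = 594.15 K.
T_C = 22 °C → 22 + 273.15 = 295.15 K.
Carnot efficiency: η = 1 − T_C/T_H = 1 − 295.15/594.15 = 0.5032.
Since Q_C/Q_H = T_C/T_H and Q_H = W/η, Q_C = W·T_C/(T_H − T_C) = 12.5 × 295.15/299.00 = 12.3 kJ.

Q_C ≈ 12.3 kJ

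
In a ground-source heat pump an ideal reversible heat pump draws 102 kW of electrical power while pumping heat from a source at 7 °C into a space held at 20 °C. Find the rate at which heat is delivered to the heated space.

Q̇_H ≈ 2300 kW

T_H = 20 °C → 20 + 273.15 = 293.15 K.
T_C = 7 °C → 7 + 273.15 = 280.15 K.
The Carnot heat-pump COP is COP_HP = T_H/(T_H − T_C) = 293.15/13.00 = 22.5500.
Q_H = COP_HP · W = 22.5500 × 102 = 2300 kW.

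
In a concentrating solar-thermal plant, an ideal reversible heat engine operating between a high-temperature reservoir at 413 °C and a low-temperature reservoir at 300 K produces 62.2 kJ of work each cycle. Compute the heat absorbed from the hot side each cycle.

T_H = 413 °C → 413 + 273.15 = 686.15 K.
Carnot efficiency: η = 1 − T_C/T_H = 1 − 300.00/686.15 = 0.5628.
Q_H = W/η = 62.2/0.5628 = 111 kJ.

Q_H ≈ 111 kJ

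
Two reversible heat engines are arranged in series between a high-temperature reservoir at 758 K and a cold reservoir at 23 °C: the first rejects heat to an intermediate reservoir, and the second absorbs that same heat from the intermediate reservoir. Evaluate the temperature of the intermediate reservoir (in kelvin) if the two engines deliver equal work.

T_m ≈ 527 K

T_C = 23 °C → 23 + 273.15 = 296.15 K.
For reversible stages Q_m = Q_H·(T_m/T_H). Setting W₁ = Q_H(1 − T_m/T_H) equal to W₂ = Q_m(1 − T_C/T_m) = Q_H·(T_m − T_C)/T_H gives T_H − T_m = T_m − T_C, so T_m = (T_H + T_C)/2 = (758.00 + 296.15)/2 = 527 K.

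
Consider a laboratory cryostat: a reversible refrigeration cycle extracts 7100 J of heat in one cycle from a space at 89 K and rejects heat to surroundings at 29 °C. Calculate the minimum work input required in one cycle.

W_in ≈ 17000 J

T_H = 29 °C → 29 + 273.15 = 302.15 K.
For a reversible refrigerator, COP_R = T_C/(T_H − T_C) = 89.00/213.15 = 0.4175.
W = Q_C/COP_R = 7100/0.4175 = 17000 J.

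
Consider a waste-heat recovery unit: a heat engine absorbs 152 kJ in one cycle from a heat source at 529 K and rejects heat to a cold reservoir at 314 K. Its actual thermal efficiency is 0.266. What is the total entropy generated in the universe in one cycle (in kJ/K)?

W = η·Q_H = 0.266 × 152 = 40.43 kJ, so Q_C = Q_H − W = 111.6 kJ.
The hot reservoir loses entropy Q_H/T_H = 152/529.00 = 0.2873 kJ/K; the cold reservoir gains Q_C/T_C = 111.6/314.00 = 0.3553 kJ/K.
ΔS_univ = −Q_H/T_H + Q_C/T_C = 0.06798 kJ/K (> 0, since η = 0.266 < η_Carnot = 0.406).

ΔS_univ ≈ 0.06798 kJ/K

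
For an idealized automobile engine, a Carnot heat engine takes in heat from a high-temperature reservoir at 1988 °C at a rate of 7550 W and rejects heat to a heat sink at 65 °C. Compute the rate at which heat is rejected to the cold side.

T_H = 1988 °C → 1988 + 273.15 = 2261.15 K.
T_C = 65 °C → 65 + 273.15 = 338.15 K.
η_rev = 1 − T_C/T_H = 1 − 338.15/2261.15 = 0.8505.
For a reversible cycle Q_C/Q_H = T_C/T_H, so Q_C = 7550 × 338.15/2261.15 = 1130 W.

Q̇_C ≈ 1130 W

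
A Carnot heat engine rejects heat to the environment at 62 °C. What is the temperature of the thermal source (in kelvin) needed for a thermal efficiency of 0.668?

T_H ≈ 1010 K

T_C = 62 °C → 62 + 273.15 = 335.15 K.
From η = 1 − T_C/T_H, solving for T_H gives T_H = T_C/(1 − η) = 335.15/(1 − 0.668) = 1010 K.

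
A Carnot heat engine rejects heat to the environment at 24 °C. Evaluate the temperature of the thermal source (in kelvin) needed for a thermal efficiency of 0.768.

T_C = 24 °C → 24 + 273.15 = 297.15 K.
From η = 1 − T_C/T_H, solving for T_H gives T_H = T_C/(1 − η) = 297.15/(1 − 0.768) = 1280 K.

T_H ≈ 1280 K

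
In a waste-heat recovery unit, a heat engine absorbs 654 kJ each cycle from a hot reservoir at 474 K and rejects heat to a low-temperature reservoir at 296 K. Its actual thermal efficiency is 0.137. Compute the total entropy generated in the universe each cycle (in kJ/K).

W = η·Q_H = 0.137 × 654 = 89.60 kJ, so Q_C = Q_H − W = 564.4 kJ.
The hot reservoir loses entropy Q_H/T_H = 654/474.00 = 1.380 kJ/K; the cold reservoir gains Q_C/T_C = 564.4/296.00 = 1.907 kJ/K.
ΔS_univ = −Q_H/T_H + Q_C/T_C = 0.5270 kJ/K (> 0, since η = 0.137 < η_Carnot = 0.376).

ΔS_univ ≈ 0.5270 kJ/K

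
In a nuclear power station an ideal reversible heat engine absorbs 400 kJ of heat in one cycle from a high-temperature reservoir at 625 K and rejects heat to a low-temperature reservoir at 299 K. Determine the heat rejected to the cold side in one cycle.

Q_C ≈ 191.4 kJ

Carnot efficiency: η = 1 − T_C/T_H = 1 − 299.00/625.00 = 0.5216.
For a reversible cycle Q_C/Q_H = T_C/T_H, so Q_C = 400 × 299.00/625.00 = 191.4 kJ.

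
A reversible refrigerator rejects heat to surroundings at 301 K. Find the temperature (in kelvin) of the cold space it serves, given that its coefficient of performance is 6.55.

T_C ≈ 261 K

COP_R = T_C/(T_H − T_C) ⇒ T_C = T_H·COP_R/(1 + COP_R) = 301.00 × 6.55/(1 + 6.55) = 261 K.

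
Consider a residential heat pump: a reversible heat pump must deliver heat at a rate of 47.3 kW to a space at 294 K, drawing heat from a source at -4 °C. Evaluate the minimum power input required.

T_C = -4 °C → -4 + 273.15 = 269.15 K.
The Carnot heat-pump COP is COP_HP = T_H/(T_H − T_C) = 294.00/24.85 = 11.8310.
W = Q_H/COP_HP = 47.3/11.8310 = 3.998 kW.

Ẇ_in ≈ 3.998 kW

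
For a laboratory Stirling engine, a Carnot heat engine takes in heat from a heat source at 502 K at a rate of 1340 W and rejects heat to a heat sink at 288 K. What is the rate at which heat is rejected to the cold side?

Q̇_C ≈ 769 W

For a reversible engine, η = 1 − T_C/T_H = 1 − 288.00/502.00 = 0.4263.
For a reversible cycle Q_C/Q_H = T_C/T_H, so Q_C = 1340 × 288.00/502.00 = 769 W.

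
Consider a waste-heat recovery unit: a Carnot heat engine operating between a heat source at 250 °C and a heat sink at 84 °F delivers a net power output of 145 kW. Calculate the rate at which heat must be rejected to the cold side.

T_H = 250 °C → 250 + 273.15 = 523.15 K.
T_C = 84 °F → (84 − 32) × 5/9 = 28.89 °C = 302.04 K.
Since the cycle is reversible, η = 1 − T_C/T_H = 1 − 302.04/523.15 = 0.4227.
Since Q_C/Q_H = T_C/T_H and Q_H = W/η, Q_C = W·T_C/(T_H − T_C) = 145 × 302.04/221.11 = 198 kW.

Q̇_C ≈ 198 kW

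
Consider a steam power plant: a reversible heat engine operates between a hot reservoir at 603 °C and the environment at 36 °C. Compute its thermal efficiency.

T_H = 603 °C → 603 + 273.15 = 876.15 K.
T_C = 36 °C → 36 + 273.15 = 309.15 K.
Carnot efficiency: η = 1 − T_C/T_H = 1 − 309.15/876.15 = 0.647.

η ≈ 0.647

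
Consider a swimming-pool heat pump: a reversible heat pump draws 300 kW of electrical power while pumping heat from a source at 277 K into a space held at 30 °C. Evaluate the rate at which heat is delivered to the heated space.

Q̇_H ≈ 3480 kW

T_H = 30 °C → 30 + 273.15 = 303.15 K.
For a reversible heat pump, COP_HP = T_H/(T_H − T_C) = 303.15/26.15 = 11.5927.
Q_H = COP_HP · W = 11.5927 × 300 = 3480 kW.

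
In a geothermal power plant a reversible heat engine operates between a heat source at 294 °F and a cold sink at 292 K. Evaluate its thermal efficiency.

η ≈ 0.303

T_H = 294 °F → (294 − 32) × 5/9 = 145.56 °C = 418.71 K.
Carnot efficiency: η = 1 − T_C/T_H = 1 − 292.00/418.71 = 0.303.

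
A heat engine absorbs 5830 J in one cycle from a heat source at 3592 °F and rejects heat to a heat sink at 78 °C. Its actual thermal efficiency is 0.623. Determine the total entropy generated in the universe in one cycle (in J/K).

ΔS_univ ≈ 3.67 J/K

T_H = 3592 °F → (3592 − 32) × 5/9 = 1977.78 °C = 2250.93 K.
T_C = 78 °C → 78 + 273.15 = 351.15 K.
W = η·Q_H = 0.623 × 5830 = 3632 J, so Q_C = Q_H − W = 2198 J.
Reservoir entropy changes: ΔS_H = −Q_H/T_H = −5830/2250.93 = -2.590 J/K and ΔS_C = +Q_C/T_C = 2198/351.15 = 6.259 J/K.
ΔS_univ = −Q_H/T_H + Q_C/T_C = 3.67 J/K (> 0, since η = 0.623 < η_Carnot = 0.844).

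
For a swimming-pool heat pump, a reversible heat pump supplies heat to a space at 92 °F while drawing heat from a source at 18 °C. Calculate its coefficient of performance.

COP_HP ≈ 20.0

T_H = 92 °F → (92 − 32) × 5/9 = 33.33 °C = 306.48 K.
T_C = 18 °C → 18 + 273.15 = 291.15 K.
For a reversible heat pump, COP_HP = T_H/(T_H − T_C) = 306.48/(306.48 − 291.15) = 20.0.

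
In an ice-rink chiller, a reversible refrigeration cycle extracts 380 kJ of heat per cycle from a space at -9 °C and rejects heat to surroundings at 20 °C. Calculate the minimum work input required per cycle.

T_H = 20 °C → 20 + 273.15 = 293.15 K.
T_C = -9 °C → -9 + 273.15 = 264.15 K.
For a reversible refrigerator, COP_R = T_C/(T_H − T_C) = 264.15/29.00 = 9.1086.
W = Q_C/COP_R = 380/9.1086 = 41.72 kJ.

W_in ≈ 41.72 kJ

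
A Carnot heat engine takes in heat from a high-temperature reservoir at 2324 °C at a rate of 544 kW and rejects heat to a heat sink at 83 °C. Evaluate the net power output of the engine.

Ẇ ≈ 469 kW

T_H = 2324 °C → 2324 + 273.15 = 2597.15 K.
T_C = 83 °C → 83 + 273.15 = 356.15 K.
Carnot efficiency: η = 1 − T_C/T_H = 1 − 356.15/2597.15 = 0.8629.
W = η·Q_H = 0.8629 × 544 = 469 kW.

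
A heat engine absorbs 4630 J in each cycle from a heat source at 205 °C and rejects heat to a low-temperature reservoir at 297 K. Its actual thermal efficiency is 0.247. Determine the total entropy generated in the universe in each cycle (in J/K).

T_H = 205 °C → 205 + 273.15 = 478.15 K.
W = η·Q_H = 0.247 × 4630 = 1144 J, so Q_C = Q_H − W = 3486 J.
Entropy balance on the reservoirs: −Q_H/T_H = -9.683 J/K, +Q_C/T_C = 11.74 J/K.
ΔS_univ = −Q_H/T_H + Q_C/T_C = 2.056 J/K (> 0, since η = 0.247 < η_Carnot = 0.379).

ΔS_univ ≈ 2.056 J/K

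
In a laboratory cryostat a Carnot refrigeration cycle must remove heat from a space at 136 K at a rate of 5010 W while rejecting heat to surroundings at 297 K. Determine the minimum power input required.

Ẇ_in ≈ 5930 W

The reversible coefficient of performance is COP_R = T_C/(T_H − T_C) = 136.00/161.00 = 0.8447.
W = Q_C/COP_R = 5010/0.8447 = 5930 W.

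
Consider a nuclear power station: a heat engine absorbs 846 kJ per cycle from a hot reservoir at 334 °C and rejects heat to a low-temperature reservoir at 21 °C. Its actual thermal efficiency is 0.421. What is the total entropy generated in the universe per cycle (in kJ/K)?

T_H = 334 °C → 334 + 273.15 = 607.15 K.
T_C = 21 °C → 21 + 273.15 = 294.15 K.
W = η·Q_H = 0.421 × 846 = 356.2 kJ, so Q_C = Q_H − W = 489.8 kJ.
Reservoir entropy changes: ΔS_H = −Q_H/T_H = −846/607.15 = -1.393 kJ/K and ΔS_C = +Q_C/T_C = 489.8/294.15 = 1.665 kJ/K.
ΔS_univ = −Q_H/T_H + Q_C/T_C = 0.272 kJ/K (> 0, since η = 0.421 < η_Carnot = 0.516).

ΔS_univ ≈ 0.272 kJ/K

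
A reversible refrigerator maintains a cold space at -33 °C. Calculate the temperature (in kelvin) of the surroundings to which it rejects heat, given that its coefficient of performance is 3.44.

T_C = -33 °C → -33 + 273.15 = 240.15 K.
COP_R = T_C/(T_H − T_C) ⇒ T_H = T_C·(1 + 1/COP_R) = 240.15 × (1 + 1/3.44) = 310.0 K.

T_H ≈ 310.0 K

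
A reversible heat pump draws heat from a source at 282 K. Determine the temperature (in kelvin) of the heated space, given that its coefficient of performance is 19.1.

T_H ≈ 298 K

COP_HP = T_H/(T_H − T_C) ⇒ T_H = T_C·COP_HP/(COP_HP − 1) = 282.00 × 19.1/(19.1 − 1) = 298 K.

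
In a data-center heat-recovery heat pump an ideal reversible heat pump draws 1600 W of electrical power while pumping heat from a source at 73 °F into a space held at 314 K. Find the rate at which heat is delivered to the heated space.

Q̇_H ≈ 27800 W

T_C = 73 °F → (73 − 32) × 5/9 = 22.78 °C = 295.93 K.
The Carnot heat-pump COP is COP_HP = T_H/(T_H − T_C) = 314.00/18.07 = 17.3747.
Q_H = COP_HP · W = 17.3747 × 1600 = 27800 W.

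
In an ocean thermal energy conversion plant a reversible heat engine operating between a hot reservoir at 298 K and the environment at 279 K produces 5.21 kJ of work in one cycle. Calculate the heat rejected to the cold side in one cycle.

η_rev = 1 − T_C/T_H = 1 − 279.00/298.00 = 0.0638.
Since Q_C/Q_H = T_C/T_H and Q_H = W/η, Q_C = W·T_C/(T_H − T_C) = 5.21 × 279.00/19.00 = 76.5 kJ.

Q_C ≈ 76.5 kJ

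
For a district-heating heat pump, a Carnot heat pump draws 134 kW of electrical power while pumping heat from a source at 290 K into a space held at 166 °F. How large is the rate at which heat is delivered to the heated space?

Q̇_H ≈ 809 kW

T_H = 166 °F → (166 − 32) × 5/9 = 74.44 °C = 347.59 K.
Reversible heating COP: COP_HP = T_H/(T_H − T_C) = 347.59/57.59 = 6.0352.
Q_H = COP_HP · W = 6.0352 × 134 = 809 kW.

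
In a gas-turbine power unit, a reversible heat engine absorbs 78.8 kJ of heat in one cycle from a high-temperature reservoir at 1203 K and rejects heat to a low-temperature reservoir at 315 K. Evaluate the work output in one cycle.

Carnot efficiency: η = 1 − T_C/T_H = 1 − 315.00/1203.00 = 0.7382.
W = η·Q_H = 0.7382 × 78.8 = 58.2 kJ.

W ≈ 58.2 kJ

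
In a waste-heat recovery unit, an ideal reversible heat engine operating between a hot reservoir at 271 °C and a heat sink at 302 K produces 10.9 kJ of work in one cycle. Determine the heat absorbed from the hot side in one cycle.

Q_H ≈ 24.5 kJ

T_H = 271 °C → 271 + 273.15 = 544.15 K.
Since the cycle is reversible, η = 1 − T_C/T_H = 1 − 302.00/544.15 = 0.4450.
Q_H = W/η = 10.9/0.4450 = 24.5 kJ.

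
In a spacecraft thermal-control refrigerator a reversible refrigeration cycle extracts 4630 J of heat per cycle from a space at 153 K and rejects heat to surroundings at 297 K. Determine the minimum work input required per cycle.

Carnot COP: COP_R = T_C/(T_H − T_C) = 153.00/144.00 = 1.0625.
W = Q_C/COP_R = 4630/1.0625 = 4360 J.

W_in ≈ 4360 J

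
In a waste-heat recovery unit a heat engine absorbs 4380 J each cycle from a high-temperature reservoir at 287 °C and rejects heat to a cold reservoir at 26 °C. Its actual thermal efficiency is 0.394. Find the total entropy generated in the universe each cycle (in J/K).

ΔS_univ ≈ 1.05 J/K

T_H = 287 °C → 287 + 273.15 = 560.15 K.
T_C = 26 °C → 26 + 273.15 = 299.15 K.
W = η·Q_H = 0.394 × 4380 = 1726 J, so Q_C = Q_H − W = 2654 J.
Reservoir entropy changes: ΔS_H = −Q_H/T_H = −4380/560.15 = -7.819 J/K and ΔS_C = +Q_C/T_C = 2654/299.15 = 8.873 J/K.
ΔS_univ = −Q_H/T_H + Q_C/T_C = 1.05 J/K (> 0, since η = 0.394 < η_Carnot = 0.466).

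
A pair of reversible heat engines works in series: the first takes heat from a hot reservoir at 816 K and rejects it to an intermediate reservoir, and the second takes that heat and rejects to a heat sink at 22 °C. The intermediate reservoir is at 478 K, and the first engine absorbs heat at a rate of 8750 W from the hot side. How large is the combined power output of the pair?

Ẇ_total ≈ 5590 W

T_C = 22 °C → 22 + 273.15 = 295.15 K.
Two reversible stages in series are equivalent to a single Carnot engine between T_H and T_C, so η_total = 1 − T_C/T_H = 1 − 295.15/816.00 = 0.6383.
W_total = η_total · Q_H = 0.6383 × 8750 = 5590 W.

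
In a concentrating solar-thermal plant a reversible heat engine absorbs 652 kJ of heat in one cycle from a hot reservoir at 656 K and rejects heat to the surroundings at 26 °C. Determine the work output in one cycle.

T_C = 26 °C → 26 + 273.15 = 299.15 K.
For a reversible engine, η = 1 − T_C/T_H = 1 − 299.15/656.00 = 0.5440.
W = η·Q_H = 0.5440 × 652 = 354.7 kJ.

W ≈ 354.7 kJ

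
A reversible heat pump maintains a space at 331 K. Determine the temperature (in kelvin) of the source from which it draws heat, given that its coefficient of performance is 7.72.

COP_HP = T_H/(T_H − T_C) ⇒ T_C = T_H·(COP_HP − 1)/COP_HP = 331.00 × (7.72 − 1)/7.72 = 288 K.

T_C ≈ 288 K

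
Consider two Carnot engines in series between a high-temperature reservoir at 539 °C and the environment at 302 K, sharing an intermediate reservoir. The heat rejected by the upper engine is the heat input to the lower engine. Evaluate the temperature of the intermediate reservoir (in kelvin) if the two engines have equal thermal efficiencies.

T_H = 539 °C → 539 + 273.15 = 812.15 K.
Equal efficiencies require 1 − T_m/T_H = 1 − T_C/T_m, i.e. T_m/T_H = T_C/T_m, so T_m = √(T_H·T_C) = √(812.15 × 302.00) = 495 K.

T_m ≈ 495 K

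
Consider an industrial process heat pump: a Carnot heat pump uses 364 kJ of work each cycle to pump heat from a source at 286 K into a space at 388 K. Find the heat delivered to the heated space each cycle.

Q_H ≈ 1380 kJ

For a reversible heat pump, COP_HP = T_H/(T_H − T_C) = 388.00/102.00 = 3.8039.
Q_H = COP_HP · W = 3.8039 × 364 = 1380 kJ.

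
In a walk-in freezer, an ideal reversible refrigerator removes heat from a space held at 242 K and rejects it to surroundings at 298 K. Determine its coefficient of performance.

Carnot COP: COP_R = T_C/(T_H − T_C) = 242.00/(298.00 − 242.00) = 4.321.

COP_R ≈ 4.321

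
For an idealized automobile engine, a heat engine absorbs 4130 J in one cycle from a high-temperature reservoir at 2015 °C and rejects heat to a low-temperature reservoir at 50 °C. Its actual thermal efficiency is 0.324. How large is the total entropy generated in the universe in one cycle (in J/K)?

ΔS_univ ≈ 6.83 J/K

T_H = 2015 °C → 2015 + 273.15 = 2288.15 K.
T_C = 50 °C → 50 + 273.15 = 323.15 K.
W = η·Q_H = 0.324 × 4130 = 1338 J, so Q_C = Q_H − W = 2792 J.
Reservoir entropy changes: ΔS_H = −Q_H/T_H = −4130/2288.15 = -1.805 J/K and ΔS_C = +Q_C/T_C = 2792/323.15 = 8.640 J/K.
ΔS_univ = −Q_H/T_H + Q_C/T_C = 6.83 J/K (> 0, since η = 0.324 < η_Carnot = 0.859).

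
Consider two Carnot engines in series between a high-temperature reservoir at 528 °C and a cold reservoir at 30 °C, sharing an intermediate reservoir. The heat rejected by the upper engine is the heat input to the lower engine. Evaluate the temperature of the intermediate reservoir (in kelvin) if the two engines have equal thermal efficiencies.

T_m ≈ 492.8 K

T_H = 528 °C → 528 + 273.15 = 801.15 K.
T_C = 30 °C → 30 + 273.15 = 303.15 K.
Equal efficiencies require 1 − T_m/T_H = 1 − T_C/T_m, i.e. T_m/T_H = T_C/T_m, so T_m = √(T_H·T_C) = √(801.15 × 303.15) = 492.8 K.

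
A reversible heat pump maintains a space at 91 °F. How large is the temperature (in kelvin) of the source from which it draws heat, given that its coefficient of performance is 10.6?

T_H = 91 °F → (91 − 32) × 5/9 = 32.78 °C = 305.93 K.
COP_HP = T_H/(T_H − T_C) ⇒ T_C = T_H·(COP_HP − 1)/COP_HP = 305.93 × (10.6 − 1)/10.6 = 277 K.

T_C ≈ 277 K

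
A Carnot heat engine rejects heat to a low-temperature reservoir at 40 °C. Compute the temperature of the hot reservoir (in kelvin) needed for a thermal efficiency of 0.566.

T_H ≈ 722 K

T_C = 40 °C → 40 + 273.15 = 313.15 K.
From η = 1 − T_C/T_H, solving for T_H gives T_H = T_C/(1 − η) = 313.15/(1 − 0.566) = 722 K.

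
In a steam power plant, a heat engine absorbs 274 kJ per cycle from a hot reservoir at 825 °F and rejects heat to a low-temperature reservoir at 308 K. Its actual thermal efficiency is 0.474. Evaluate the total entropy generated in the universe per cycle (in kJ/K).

T_H = 825 °F → (825 − 32) × 5/9 = 440.56 °C = 713.71 K.
W = η·Q_H = 0.474 × 274 = 129.9 kJ, so Q_C = Q_H − W = 144.1 kJ.
The hot reservoir loses entropy Q_H/T_H = 274/713.71 = 0.3839 kJ/K; the cold reservoir gains Q_C/T_C = 144.1/308.00 = 0.4679 kJ/K.
ΔS_univ = −Q_H/T_H + Q_C/T_C = 0.08402 kJ/K (> 0, since η = 0.474 < η_Carnot = 0.568).

ΔS_univ ≈ 0.08402 kJ/K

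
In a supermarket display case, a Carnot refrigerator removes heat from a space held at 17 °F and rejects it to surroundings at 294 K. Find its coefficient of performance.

T_C = 17 °F → (17 − 32) × 5/9 = -8.33 °C = 264.82 K.
Carnot COP: COP_R = T_C/(T_H − T_C) = 264.82/(294.00 − 264.82) = 9.07.

COP_R ≈ 9.07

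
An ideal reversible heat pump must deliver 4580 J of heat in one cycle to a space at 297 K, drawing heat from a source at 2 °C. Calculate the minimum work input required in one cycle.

T_C = 2 °C → 2 + 273.15 = 275.15 K.
The Carnot heat-pump COP is COP_HP = T_H/(T_H − T_C) = 297.00/21.85 = 13.5927.
W = Q_H/COP_HP = 4580/13.5927 = 336.9 J.

W_in ≈ 336.9 J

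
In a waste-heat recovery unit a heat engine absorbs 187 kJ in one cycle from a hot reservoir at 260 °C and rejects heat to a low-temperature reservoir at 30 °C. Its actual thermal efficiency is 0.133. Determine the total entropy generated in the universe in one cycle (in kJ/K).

ΔS_univ ≈ 0.184 kJ/K

T_H = 260 °C → 260 + 273.15 = 533.15 K.
T_C = 30 °C → 30 + 273.15 = 303.15 K.
W = η·Q_H = 0.133 × 187 = 24.87 kJ, so Q_C = Q_H − W = 162.1 kJ.
The hot reservoir loses entropy Q_H/T_H = 187/533.15 = 0.3507 kJ/K; the cold reservoir gains Q_C/T_C = 162.1/303.15 = 0.5348 kJ/K.
ΔS_univ = −Q_H/T_H + Q_C/T_C = 0.184 kJ/K (> 0, since η = 0.133 < η_Carnot = 0.431).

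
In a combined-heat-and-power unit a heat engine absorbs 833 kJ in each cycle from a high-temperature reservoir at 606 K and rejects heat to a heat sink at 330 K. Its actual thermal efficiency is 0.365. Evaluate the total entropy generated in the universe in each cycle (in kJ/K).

ΔS_univ ≈ 0.2283 kJ/K

W = η·Q_H = 0.365 × 833 = 304.0 kJ, so Q_C = Q_H − W = 529.0 kJ.
Entropy balance on the reservoirs: −Q_H/T_H = -1.375 kJ/K, +Q_C/T_C = 1.603 kJ/K.
ΔS_univ = −Q_H/T_H + Q_C/T_C = 0.2283 kJ/K (> 0, since η = 0.365 < η_Carnot = 0.455).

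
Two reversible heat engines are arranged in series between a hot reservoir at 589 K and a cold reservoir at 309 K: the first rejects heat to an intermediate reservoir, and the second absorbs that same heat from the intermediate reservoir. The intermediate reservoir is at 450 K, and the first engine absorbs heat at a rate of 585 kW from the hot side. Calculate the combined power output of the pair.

Two reversible stages in series are equivalent to a single Carnot engine between T_H and T_C, so η_total = 1 − T_C/T_H = 1 − 309.00/589.00 = 0.4754.
W_total = η_total · Q_H = 0.4754 × 585 = 278 kW.

Ẇ_total ≈ 278 kW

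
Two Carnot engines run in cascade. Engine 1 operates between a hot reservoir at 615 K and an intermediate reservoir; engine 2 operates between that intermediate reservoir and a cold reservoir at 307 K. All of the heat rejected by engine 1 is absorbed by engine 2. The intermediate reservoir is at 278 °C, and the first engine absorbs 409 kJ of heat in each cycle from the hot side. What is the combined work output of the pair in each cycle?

Two reversible stages in series are equivalent to a single Carnot engine between T_H and T_C, so η_total = 1 − T_C/T_H = 1 − 307.00/615.00 = 0.5008.
W_total = η_total · Q_H = 0.5008 × 409 = 205 kJ.

W_total ≈ 205 kJ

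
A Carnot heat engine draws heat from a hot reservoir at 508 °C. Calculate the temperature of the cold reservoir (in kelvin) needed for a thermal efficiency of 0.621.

T_H = 508 °C → 508 + 273.15 = 781.15 K.
From η = 1 − T_C/T_H, T_C = T_H·(1 − η) = 781.15 × (1 − 0.621) = 296 K.

T_C ≈ 296 K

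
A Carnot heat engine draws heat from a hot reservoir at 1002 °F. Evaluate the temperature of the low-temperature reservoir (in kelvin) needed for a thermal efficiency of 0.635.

T_C ≈ 296 K

T_H = 1002 °F → (1002 − 32) × 5/9 = 538.89 °C = 812.04 K.
From η = 1 − T_C/T_H, T_C = T_H·(1 − η) = 812.04 × (1 − 0.635) = 296 K.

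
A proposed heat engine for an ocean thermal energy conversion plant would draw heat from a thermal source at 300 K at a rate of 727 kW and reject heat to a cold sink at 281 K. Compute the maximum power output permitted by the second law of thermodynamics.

Ẇ_max ≈ 46.0 kW

The second-law ceiling is the Carnot efficiency, η_max = 1 − T_C/T_H = 1 − 281.00/300.00 = 0.0633.
W_max = η_max · Q_H = 0.0633 × 727 = 46.0 kW.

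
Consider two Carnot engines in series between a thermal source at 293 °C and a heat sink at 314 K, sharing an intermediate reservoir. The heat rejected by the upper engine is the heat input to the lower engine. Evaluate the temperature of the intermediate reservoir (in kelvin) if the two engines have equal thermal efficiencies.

T_H = 293 °C → 293 + 273.15 = 566.15 K.
Equal efficiencies require 1 − T_m/T_H = 1 − T_C/T_m, i.e. T_m/T_H = T_C/T_m, so T_m = √(T_H·T_C) = √(566.15 × 314.00) = 421.6 K.

T_m ≈ 421.6 K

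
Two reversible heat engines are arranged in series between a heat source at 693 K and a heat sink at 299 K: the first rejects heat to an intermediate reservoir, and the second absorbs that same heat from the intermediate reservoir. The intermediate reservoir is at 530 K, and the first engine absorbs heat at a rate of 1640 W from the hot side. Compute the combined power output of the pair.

Ẇ_total ≈ 932.4 W

Two reversible stages in series are equivalent to a single Carnot engine between T_H and T_C, so η_total = 1 − T_C/T_H = 1 − 299.00/693.00 = 0.5685.
W_total = η_total · Q_H = 0.5685 × 1640 = 932.4 W.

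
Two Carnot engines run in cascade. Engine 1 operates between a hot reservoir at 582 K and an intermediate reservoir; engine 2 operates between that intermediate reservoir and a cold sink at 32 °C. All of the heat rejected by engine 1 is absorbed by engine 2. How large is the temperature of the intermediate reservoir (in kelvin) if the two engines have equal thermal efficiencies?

T_m ≈ 421.4 K

T_C = 32 °C → 32 + 273.15 = 305.15 K.
Equal efficiencies require 1 − T_m/T_H = 1 − T_C/T_m, i.e. T_m/T_H = T_C/T_m, so T_m = √(T_H·T_C) = √(582.00 × 305.15) = 421.4 K.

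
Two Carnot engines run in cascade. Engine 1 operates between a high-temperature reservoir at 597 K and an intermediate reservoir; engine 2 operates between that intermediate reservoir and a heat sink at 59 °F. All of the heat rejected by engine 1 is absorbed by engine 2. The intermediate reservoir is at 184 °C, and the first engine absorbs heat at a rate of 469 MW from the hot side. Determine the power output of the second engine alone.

T_C = 59 °F → (59 − 32) × 5/9 = 15.00 °C = 288.15 K.
T_m = 184 °C → 184 + 273.15 = 457.15 K.
Heat entering the second stage: Q_m = Q_H·(T_m/T_H) = 469 × 457.15/597.00 = 359 MW.
Second-stage efficiency η₂ = 1 − T_C/T_m = 1 − 288.15/457.15 = 0.3697, so W₂ = η₂·Q_m = 133 MW.

Ẇ₂ ≈ 133 MW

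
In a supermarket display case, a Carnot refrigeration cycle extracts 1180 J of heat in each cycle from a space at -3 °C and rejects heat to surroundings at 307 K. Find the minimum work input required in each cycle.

T_C = -3 °C → -3 + 273.15 = 270.15 K.
Carnot COP: COP_R = T_C/(T_H − T_C) = 270.15/36.85 = 7.3311.
W = Q_C/COP_R = 1180/7.3311 = 161 J.

W_in ≈ 161 J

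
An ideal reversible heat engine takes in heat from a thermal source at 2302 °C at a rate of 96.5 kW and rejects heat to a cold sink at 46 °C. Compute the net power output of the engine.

Ẇ ≈ 84.54 kW

T_H = 2302 °C → 2302 + 273.15 = 2575.15 K.
T_C = 46 °C → 46 + 273.15 = 319.15 K.
Since the cycle is reversible, η = 1 − T_C/T_H = 1 − 319.15/2575.15 = 0.8761.
W = η·Q_H = 0.8761 × 96.5 = 84.54 kW.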